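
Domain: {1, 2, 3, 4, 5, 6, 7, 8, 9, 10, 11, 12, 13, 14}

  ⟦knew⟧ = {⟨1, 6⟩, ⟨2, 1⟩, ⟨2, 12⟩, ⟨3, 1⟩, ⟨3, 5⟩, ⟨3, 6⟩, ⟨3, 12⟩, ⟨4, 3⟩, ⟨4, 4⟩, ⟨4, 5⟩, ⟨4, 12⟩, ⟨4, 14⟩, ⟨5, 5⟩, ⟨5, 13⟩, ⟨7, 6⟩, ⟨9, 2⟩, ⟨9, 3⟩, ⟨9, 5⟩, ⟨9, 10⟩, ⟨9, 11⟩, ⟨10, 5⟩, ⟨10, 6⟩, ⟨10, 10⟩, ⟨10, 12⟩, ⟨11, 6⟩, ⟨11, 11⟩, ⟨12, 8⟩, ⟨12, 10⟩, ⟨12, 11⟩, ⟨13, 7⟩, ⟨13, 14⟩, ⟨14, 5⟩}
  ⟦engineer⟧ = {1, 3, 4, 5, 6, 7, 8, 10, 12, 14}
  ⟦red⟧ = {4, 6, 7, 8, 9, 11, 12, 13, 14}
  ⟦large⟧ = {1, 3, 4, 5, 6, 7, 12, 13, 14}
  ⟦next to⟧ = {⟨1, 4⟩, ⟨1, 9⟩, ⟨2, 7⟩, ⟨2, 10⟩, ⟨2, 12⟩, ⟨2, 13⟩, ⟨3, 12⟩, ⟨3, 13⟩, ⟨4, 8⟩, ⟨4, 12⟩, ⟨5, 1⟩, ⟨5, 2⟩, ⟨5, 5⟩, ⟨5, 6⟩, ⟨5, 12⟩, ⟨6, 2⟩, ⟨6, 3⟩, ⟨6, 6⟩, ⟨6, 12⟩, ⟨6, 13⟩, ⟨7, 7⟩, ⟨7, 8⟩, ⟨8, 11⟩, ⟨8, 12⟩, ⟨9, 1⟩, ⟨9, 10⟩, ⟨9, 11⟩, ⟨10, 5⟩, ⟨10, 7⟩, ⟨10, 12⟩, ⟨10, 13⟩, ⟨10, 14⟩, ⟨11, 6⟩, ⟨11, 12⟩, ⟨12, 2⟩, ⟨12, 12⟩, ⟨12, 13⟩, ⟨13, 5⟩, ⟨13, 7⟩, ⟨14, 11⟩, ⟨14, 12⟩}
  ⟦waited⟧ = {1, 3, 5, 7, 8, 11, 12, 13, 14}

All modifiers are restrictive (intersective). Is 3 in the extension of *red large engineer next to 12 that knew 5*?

⟦next to 12⟧ = {x : ⟨x, 12⟩ ∈ ⟦next to⟧} = {2, 3, 4, 5, 6, 8, 10, 11, 12, 14}
⟦that knew 5⟧ = {x : ⟨x, 5⟩ ∈ ⟦knew⟧} = {3, 4, 5, 9, 10, 14}
⟦engineer⟧ = {1, 3, 4, 5, 6, 7, 8, 10, 12, 14}
… ∩ ⟦next to 12⟧ = {1, 3, 4, 5, 6, 7, 8, 10, 12, 14} ∩ {2, 3, 4, 5, 6, 8, 10, 11, 12, 14} = {3, 4, 5, 6, 8, 10, 12, 14}
… ∩ ⟦that knew 5⟧ = {3, 4, 5, 6, 8, 10, 12, 14} ∩ {3, 4, 5, 9, 10, 14} = {3, 4, 5, 10, 14}
… ∩ ⟦red⟧ = {3, 4, 5, 10, 14} ∩ {4, 6, 7, 8, 9, 11, 12, 13, 14} = {4, 14}
… ∩ ⟦large⟧ = {4, 14} ∩ {1, 3, 4, 5, 6, 7, 12, 13, 14} = {4, 14}
⟦red large engineer next to 12 that knew 5⟧ = {4, 14}; 3 ∉ this set.

no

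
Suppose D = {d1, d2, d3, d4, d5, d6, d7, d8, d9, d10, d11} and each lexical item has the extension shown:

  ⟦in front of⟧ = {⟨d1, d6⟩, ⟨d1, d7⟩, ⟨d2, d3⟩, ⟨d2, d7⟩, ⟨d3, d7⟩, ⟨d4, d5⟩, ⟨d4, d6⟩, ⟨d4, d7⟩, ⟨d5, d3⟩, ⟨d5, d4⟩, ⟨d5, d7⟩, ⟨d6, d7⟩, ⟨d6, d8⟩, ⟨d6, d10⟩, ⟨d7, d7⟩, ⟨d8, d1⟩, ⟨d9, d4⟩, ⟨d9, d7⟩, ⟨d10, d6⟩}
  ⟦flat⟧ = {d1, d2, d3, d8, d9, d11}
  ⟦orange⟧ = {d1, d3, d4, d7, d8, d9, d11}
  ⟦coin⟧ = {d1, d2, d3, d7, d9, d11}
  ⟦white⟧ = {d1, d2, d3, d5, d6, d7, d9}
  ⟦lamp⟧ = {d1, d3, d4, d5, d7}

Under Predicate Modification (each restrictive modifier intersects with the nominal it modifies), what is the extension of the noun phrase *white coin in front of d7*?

{d1, d2, d3, d7, d9}

⟦in front of d7⟧ = {x : ⟨x, d7⟩ ∈ ⟦in front of⟧} = {d1, d2, d3, d4, d5, d6, d7, d9}
⟦coin⟧ = {d1, d2, d3, d7, d9, d11}
… ∩ ⟦in front of d7⟧ = {d1, d2, d3, d7, d9, d11} ∩ {d1, d2, d3, d4, d5, d6, d7, d9} = {d1, d2, d3, d7, d9}
… ∩ ⟦white⟧ = {d1, d2, d3, d7, d9} ∩ {d1, d2, d3, d5, d6, d7, d9} = {d1, d2, d3, d7, d9}
So ⟦white coin in front of d7⟧ = {d1, d2, d3, d7, d9}.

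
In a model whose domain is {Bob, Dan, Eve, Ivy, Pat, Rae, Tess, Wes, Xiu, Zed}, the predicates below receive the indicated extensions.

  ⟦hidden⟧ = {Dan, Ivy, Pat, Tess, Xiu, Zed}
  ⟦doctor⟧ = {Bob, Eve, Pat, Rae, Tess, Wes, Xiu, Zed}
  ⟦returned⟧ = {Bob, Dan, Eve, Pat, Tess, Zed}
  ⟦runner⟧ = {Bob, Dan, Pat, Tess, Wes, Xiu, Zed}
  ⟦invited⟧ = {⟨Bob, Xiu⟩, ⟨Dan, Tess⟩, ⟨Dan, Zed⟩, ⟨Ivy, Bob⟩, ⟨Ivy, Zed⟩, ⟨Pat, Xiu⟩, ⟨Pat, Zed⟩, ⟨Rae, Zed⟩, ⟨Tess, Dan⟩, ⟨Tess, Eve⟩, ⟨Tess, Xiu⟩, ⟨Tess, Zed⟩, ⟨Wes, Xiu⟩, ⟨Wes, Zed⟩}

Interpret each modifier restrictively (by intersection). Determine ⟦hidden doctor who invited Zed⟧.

{Pat, Tess}

⟦who invited Zed⟧ = {x : ⟨x, Zed⟩ ∈ ⟦invited⟧} = {Dan, Ivy, Pat, Rae, Tess, Wes}
⟦doctor⟧ = {Bob, Eve, Pat, Rae, Tess, Wes, Xiu, Zed}
… ∩ ⟦who invited Zed⟧ = {Bob, Eve, Pat, Rae, Tess, Wes, Xiu, Zed} ∩ {Dan, Ivy, Pat, Rae, Tess, Wes} = {Pat, Rae, Tess, Wes}
… ∩ ⟦hidden⟧ = {Pat, Rae, Tess, Wes} ∩ {Dan, Ivy, Pat, Tess, Xiu, Zed} = {Pat, Tess}
So ⟦hidden doctor who invited Zed⟧ = {Pat, Tess}.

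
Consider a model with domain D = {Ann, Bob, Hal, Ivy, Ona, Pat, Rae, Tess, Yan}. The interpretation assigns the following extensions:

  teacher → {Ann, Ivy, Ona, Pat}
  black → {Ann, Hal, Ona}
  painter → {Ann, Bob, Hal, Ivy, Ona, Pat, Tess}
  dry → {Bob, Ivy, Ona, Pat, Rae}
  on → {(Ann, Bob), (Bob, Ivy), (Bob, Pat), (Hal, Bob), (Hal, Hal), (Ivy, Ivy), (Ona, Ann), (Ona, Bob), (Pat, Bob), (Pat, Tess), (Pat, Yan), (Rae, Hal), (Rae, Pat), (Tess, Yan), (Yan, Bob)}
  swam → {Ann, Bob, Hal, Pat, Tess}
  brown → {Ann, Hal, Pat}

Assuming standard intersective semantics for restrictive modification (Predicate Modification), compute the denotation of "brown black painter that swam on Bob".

⟦that swam⟧ = ⟦swam⟧ = {Ann, Bob, Hal, Pat, Tess}
⟦on Bob⟧ = {x : ⟨x, Bob⟩ ∈ ⟦on⟧} = {Ann, Hal, Ona, Pat, Yan}
⟦painter⟧ = {Ann, Bob, Hal, Ivy, Ona, Pat, Tess}
… ∩ ⟦that swam⟧ = {Ann, Bob, Hal, Ivy, Ona, Pat, Tess} ∩ {Ann, Bob, Hal, Pat, Tess} = {Ann, Bob, Hal, Pat, Tess}
… ∩ ⟦on Bob⟧ = {Ann, Bob, Hal, Pat, Tess} ∩ {Ann, Hal, Ona, Pat, Yan} = {Ann, Hal, Pat}
… ∩ ⟦brown⟧ = {Ann, Hal, Pat} ∩ {Ann, Hal, Pat} = {Ann, Hal, Pat}
… ∩ ⟦black⟧ = {Ann, Hal, Pat} ∩ {Ann, Hal, Ona} = {Ann, Hal}
So ⟦brown black painter that swam on Bob⟧ = {Ann, Hal}.

{Ann, Hal}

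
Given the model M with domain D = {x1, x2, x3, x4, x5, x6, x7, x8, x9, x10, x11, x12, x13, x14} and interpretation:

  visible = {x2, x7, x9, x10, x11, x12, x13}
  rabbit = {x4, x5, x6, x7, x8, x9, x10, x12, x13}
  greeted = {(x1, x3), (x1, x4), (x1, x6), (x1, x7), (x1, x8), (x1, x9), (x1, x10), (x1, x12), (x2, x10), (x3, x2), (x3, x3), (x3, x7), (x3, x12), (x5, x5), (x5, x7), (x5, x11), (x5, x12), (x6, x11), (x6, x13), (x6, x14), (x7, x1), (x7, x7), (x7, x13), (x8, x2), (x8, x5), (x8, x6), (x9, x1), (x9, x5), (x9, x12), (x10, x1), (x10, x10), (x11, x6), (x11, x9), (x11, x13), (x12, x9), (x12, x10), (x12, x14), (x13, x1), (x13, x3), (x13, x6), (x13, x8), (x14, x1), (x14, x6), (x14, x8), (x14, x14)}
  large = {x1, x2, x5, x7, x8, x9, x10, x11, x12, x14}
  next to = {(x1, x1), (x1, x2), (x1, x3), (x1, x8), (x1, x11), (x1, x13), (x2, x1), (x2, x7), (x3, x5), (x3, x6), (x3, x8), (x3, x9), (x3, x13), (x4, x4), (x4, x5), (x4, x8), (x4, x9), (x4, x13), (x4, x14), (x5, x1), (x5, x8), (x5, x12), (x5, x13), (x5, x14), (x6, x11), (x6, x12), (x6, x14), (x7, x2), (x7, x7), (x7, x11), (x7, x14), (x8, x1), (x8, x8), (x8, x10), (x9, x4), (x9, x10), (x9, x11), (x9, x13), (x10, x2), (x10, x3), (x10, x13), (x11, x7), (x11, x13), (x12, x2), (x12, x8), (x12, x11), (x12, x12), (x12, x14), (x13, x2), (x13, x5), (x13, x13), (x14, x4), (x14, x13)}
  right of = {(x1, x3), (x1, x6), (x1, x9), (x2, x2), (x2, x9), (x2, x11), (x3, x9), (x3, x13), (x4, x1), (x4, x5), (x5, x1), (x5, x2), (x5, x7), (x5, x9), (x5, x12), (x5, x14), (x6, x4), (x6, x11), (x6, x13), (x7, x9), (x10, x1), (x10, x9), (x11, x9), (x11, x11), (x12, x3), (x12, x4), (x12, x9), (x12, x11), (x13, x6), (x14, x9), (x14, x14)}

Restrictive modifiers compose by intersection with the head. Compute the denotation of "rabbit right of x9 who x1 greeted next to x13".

{x10}

⟦right of x9⟧ = {x : ⟨x, x9⟩ ∈ ⟦right of⟧} = {x1, x2, x3, x5, x7, x10, x11, x12, x14}
⟦who x1 greeted⟧ = {x : ⟨x1, x⟩ ∈ ⟦greeted⟧} = {x3, x4, x6, x7, x8, x9, x10, x12}
⟦next to x13⟧ = {x : ⟨x, x13⟩ ∈ ⟦next to⟧} = {x1, x3, x4, x5, x9, x10, x11, x13, x14}
⟦rabbit⟧ = {x4, x5, x6, x7, x8, x9, x10, x12, x13}
… ∩ ⟦right of x9⟧ = {x4, x5, x6, x7, x8, x9, x10, x12, x13} ∩ {x1, x2, x3, x5, x7, x10, x11, x12, x14} = {x5, x7, x10, x12}
… ∩ ⟦who x1 greeted⟧ = {x5, x7, x10, x12} ∩ {x3, x4, x6, x7, x8, x9, x10, x12} = {x7, x10, x12}
… ∩ ⟦next to x13⟧ = {x7, x10, x12} ∩ {x1, x3, x4, x5, x9, x10, x11, x13, x14} = {x10}
So ⟦rabbit right of x9 who x1 greeted next to x13⟧ = {x10}.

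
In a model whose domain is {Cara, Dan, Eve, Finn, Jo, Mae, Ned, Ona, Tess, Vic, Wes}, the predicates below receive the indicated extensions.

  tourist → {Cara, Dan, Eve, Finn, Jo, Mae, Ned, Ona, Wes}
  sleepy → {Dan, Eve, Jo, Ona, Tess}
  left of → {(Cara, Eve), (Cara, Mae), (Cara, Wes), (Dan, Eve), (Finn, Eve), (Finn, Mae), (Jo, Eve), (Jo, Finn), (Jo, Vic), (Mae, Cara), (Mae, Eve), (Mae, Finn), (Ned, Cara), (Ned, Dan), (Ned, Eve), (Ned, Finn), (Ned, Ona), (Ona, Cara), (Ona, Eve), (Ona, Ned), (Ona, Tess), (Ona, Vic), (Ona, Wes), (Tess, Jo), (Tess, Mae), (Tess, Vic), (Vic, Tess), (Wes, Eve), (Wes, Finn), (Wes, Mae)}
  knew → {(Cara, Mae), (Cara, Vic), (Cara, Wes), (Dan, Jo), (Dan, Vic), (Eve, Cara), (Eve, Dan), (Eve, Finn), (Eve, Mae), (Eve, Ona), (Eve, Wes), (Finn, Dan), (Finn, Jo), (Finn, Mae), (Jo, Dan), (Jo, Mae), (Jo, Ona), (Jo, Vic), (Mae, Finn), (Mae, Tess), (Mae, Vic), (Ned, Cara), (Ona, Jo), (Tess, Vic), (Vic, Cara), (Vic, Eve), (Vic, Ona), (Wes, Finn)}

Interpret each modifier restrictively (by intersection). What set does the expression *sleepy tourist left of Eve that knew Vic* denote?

⟦left of Eve⟧ = {x : ⟨x, Eve⟩ ∈ ⟦left of⟧} = {Cara, Dan, Finn, Jo, Mae, Ned, Ona, Wes}
⟦that knew Vic⟧ = {x : ⟨x, Vic⟩ ∈ ⟦knew⟧} = {Cara, Dan, Jo, Mae, Tess}
⟦tourist⟧ = {Cara, Dan, Eve, Finn, Jo, Mae, Ned, Ona, Wes}
… ∩ ⟦left of Eve⟧ = {Cara, Dan, Eve, Finn, Jo, Mae, Ned, Ona, Wes} ∩ {Cara, Dan, Finn, Jo, Mae, Ned, Ona, Wes} = {Cara, Dan, Finn, Jo, Mae, Ned, Ona, Wes}
… ∩ ⟦that knew Vic⟧ = {Cara, Dan, Finn, Jo, Mae, Ned, Ona, Wes} ∩ {Cara, Dan, Jo, Mae, Tess} = {Cara, Dan, Jo, Mae}
… ∩ ⟦sleepy⟧ = {Cara, Dan, Jo, Mae} ∩ {Dan, Eve, Jo, Ona, Tess} = {Dan, Jo}
So ⟦sleepy tourist left of Eve that knew Vic⟧ = {Dan, Jo}.

{Dan, Jo}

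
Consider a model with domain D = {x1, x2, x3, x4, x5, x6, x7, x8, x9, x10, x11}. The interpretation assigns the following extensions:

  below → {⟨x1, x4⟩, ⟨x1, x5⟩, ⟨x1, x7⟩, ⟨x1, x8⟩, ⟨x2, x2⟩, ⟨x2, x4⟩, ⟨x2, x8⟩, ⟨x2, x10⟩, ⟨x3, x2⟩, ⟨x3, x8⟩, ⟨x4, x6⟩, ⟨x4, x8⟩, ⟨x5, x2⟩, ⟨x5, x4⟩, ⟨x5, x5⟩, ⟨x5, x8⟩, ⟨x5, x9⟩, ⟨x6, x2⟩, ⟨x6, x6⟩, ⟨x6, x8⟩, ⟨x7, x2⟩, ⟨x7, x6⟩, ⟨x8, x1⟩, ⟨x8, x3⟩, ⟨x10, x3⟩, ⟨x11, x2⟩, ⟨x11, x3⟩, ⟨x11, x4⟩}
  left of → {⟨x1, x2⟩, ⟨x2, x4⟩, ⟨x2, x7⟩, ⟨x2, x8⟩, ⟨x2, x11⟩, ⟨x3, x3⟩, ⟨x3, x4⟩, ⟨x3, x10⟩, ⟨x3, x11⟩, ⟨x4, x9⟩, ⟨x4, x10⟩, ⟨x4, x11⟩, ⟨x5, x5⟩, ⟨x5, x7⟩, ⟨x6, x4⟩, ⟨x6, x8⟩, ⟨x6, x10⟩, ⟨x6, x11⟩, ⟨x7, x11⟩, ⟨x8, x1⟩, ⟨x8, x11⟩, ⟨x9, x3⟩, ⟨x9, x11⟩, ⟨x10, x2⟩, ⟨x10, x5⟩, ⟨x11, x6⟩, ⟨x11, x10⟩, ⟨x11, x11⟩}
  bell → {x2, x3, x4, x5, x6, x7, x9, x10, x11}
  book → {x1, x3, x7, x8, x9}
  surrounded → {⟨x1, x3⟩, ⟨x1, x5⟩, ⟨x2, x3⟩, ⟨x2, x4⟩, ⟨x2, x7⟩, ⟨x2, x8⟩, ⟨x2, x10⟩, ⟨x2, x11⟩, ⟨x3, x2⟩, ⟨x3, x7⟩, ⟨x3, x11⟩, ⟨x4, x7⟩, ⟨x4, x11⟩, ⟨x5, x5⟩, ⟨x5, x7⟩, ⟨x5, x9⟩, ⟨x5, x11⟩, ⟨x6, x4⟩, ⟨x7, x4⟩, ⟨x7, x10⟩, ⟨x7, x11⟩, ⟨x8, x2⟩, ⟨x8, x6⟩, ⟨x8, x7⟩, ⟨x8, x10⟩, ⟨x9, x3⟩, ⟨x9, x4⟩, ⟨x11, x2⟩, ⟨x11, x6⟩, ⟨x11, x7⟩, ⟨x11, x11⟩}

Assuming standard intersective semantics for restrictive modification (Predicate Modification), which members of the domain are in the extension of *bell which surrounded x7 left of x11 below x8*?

{x2, x3, x4}

⟦which surrounded x7⟧ = {x : ⟨x, x7⟩ ∈ ⟦surrounded⟧} = {x2, x3, x4, x5, x8, x11}
⟦left of x11⟧ = {x : ⟨x, x11⟩ ∈ ⟦left of⟧} = {x2, x3, x4, x6, x7, x8, x9, x11}
⟦below x8⟧ = {x : ⟨x, x8⟩ ∈ ⟦below⟧} = {x1, x2, x3, x4, x5, x6}
⟦bell⟧ = {x2, x3, x4, x5, x6, x7, x9, x10, x11}
… ∩ ⟦which surrounded x7⟧ = {x2, x3, x4, x5, x6, x7, x9, x10, x11} ∩ {x2, x3, x4, x5, x8, x11} = {x2, x3, x4, x5, x11}
… ∩ ⟦left of x11⟧ = {x2, x3, x4, x5, x11} ∩ {x2, x3, x4, x6, x7, x8, x9, x11} = {x2, x3, x4, x11}
… ∩ ⟦below x8⟧ = {x2, x3, x4, x11} ∩ {x1, x2, x3, x4, x5, x6} = {x2, x3, x4}
So ⟦bell which surrounded x7 left of x11 below x8⟧ = {x2, x3, x4}.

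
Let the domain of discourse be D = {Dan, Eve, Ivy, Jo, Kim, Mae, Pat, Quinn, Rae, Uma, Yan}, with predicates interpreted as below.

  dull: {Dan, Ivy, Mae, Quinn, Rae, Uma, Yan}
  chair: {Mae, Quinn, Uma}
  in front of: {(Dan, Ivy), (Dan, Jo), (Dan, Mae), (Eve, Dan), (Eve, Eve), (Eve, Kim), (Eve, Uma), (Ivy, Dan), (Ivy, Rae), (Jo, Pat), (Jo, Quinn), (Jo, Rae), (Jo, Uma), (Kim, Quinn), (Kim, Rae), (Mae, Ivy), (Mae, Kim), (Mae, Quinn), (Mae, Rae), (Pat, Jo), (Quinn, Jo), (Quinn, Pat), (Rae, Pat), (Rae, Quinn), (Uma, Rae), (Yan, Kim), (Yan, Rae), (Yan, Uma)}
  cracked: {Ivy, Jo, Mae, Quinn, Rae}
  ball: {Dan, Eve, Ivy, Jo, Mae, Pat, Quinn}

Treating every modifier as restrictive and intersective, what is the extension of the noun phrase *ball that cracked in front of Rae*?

⟦that cracked⟧ = ⟦cracked⟧ = {Ivy, Jo, Mae, Quinn, Rae}
⟦in front of Rae⟧ = {x : ⟨x, Rae⟩ ∈ ⟦in front of⟧} = {Ivy, Jo, Kim, Mae, Uma, Yan}
⟦ball⟧ = {Dan, Eve, Ivy, Jo, Mae, Pat, Quinn}
… ∩ ⟦that cracked⟧ = {Dan, Eve, Ivy, Jo, Mae, Pat, Quinn} ∩ {Ivy, Jo, Mae, Quinn, Rae} = {Ivy, Jo, Mae, Quinn}
… ∩ ⟦in front of Rae⟧ = {Ivy, Jo, Mae, Quinn} ∩ {Ivy, Jo, Kim, Mae, Uma, Yan} = {Ivy, Jo, Mae}
So ⟦ball that cracked in front of Rae⟧ = {Ivy, Jo, Mae}.

{Ivy, Jo, Mae}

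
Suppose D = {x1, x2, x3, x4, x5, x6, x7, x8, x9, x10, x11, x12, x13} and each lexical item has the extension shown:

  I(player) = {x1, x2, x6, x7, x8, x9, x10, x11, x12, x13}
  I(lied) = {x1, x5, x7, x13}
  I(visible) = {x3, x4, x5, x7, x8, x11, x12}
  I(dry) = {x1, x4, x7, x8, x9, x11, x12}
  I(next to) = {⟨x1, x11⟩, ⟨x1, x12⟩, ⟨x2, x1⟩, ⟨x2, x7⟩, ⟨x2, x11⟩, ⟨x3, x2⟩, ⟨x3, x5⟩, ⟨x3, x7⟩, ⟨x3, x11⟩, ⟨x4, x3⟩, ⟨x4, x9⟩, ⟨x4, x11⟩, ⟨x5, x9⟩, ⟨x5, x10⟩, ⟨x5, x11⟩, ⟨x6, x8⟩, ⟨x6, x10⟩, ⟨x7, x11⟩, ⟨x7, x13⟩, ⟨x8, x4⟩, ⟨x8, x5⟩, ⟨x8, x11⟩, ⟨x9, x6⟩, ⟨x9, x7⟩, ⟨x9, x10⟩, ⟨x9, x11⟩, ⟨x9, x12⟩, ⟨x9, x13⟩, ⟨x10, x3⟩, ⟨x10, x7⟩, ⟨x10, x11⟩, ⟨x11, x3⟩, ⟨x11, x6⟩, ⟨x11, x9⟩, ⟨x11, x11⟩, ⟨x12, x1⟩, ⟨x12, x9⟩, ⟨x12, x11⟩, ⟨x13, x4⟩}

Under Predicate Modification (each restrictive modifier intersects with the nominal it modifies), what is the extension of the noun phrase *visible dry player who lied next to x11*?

{x7}

⟦who lied⟧ = ⟦lied⟧ = {x1, x5, x7, x13}
⟦next to x11⟧ = {x : ⟨x, x11⟩ ∈ ⟦next to⟧} = {x1, x2, x3, x4, x5, x7, x8, x9, x10, x11, x12}
⟦player⟧ = {x1, x2, x6, x7, x8, x9, x10, x11, x12, x13}
… ∩ ⟦who lied⟧ = {x1, x2, x6, x7, x8, x9, x10, x11, x12, x13} ∩ {x1, x5, x7, x13} = {x1, x7, x13}
… ∩ ⟦next to x11⟧ = {x1, x7, x13} ∩ {x1, x2, x3, x4, x5, x7, x8, x9, x10, x11, x12} = {x1, x7}
… ∩ ⟦visible⟧ = {x1, x7} ∩ {x3, x4, x5, x7, x8, x11, x12} = {x7}
… ∩ ⟦dry⟧ = {x7} ∩ {x1, x4, x7, x8, x9, x11, x12} = {x7}
So ⟦visible dry player who lied next to x11⟧ = {x7}.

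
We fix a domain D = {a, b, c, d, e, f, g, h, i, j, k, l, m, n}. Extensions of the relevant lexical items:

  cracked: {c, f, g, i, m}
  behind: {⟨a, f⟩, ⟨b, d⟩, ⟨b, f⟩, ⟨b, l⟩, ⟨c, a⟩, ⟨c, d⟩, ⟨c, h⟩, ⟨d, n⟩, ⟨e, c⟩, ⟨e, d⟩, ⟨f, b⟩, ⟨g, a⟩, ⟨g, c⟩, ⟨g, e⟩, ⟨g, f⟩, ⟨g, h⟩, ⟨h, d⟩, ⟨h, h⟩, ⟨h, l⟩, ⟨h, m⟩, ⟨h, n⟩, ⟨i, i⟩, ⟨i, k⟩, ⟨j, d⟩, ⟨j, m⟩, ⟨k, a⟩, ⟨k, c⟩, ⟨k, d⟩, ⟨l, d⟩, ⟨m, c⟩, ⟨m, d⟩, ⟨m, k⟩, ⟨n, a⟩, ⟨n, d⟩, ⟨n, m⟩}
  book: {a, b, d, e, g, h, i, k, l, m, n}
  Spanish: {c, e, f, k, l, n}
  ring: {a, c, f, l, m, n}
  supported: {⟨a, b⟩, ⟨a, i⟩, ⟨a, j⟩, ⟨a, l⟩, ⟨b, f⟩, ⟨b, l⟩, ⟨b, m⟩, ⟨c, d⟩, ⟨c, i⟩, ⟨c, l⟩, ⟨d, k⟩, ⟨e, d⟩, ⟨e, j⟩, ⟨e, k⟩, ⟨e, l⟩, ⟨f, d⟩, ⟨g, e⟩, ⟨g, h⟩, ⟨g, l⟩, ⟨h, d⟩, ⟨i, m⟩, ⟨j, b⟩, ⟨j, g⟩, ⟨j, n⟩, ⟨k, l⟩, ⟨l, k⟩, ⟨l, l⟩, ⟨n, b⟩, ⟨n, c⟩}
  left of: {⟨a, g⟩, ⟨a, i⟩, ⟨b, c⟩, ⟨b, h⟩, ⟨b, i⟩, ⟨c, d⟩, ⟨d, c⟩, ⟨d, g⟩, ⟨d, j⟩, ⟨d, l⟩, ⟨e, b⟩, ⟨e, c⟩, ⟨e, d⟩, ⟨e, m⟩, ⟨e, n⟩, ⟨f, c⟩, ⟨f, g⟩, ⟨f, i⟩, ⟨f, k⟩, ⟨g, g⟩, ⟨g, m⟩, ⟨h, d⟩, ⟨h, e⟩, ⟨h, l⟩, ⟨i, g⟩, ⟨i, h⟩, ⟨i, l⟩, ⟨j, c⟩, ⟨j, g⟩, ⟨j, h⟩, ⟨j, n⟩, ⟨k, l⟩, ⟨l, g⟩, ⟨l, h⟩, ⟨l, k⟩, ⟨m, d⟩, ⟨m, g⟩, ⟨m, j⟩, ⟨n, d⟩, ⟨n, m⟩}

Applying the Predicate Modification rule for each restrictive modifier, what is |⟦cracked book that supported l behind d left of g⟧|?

⟦that supported l⟧ = {x : ⟨x, l⟩ ∈ ⟦supported⟧} = {a, b, c, e, g, k, l}
⟦behind d⟧ = {x : ⟨x, d⟩ ∈ ⟦behind⟧} = {b, c, e, h, j, k, l, m, n}
⟦left of g⟧ = {x : ⟨x, g⟩ ∈ ⟦left of⟧} = {a, d, f, g, i, j, l, m}
⟦book⟧ = {a, b, d, e, g, h, i, k, l, m, n}
… ∩ ⟦that supported l⟧ = {a, b, d, e, g, h, i, k, l, m, n} ∩ {a, b, c, e, g, k, l} = {a, b, e, g, k, l}
… ∩ ⟦behind d⟧ = {a, b, e, g, k, l} ∩ {b, c, e, h, j, k, l, m, n} = {b, e, k, l}
… ∩ ⟦left of g⟧ = {b, e, k, l} ∩ {a, d, f, g, i, j, l, m} = {l}
… ∩ ⟦cracked⟧ = {l} ∩ {c, f, g, i, m} = ∅
⟦cracked book that supported l behind d left of g⟧ = ∅, so the cardinality is 0.

0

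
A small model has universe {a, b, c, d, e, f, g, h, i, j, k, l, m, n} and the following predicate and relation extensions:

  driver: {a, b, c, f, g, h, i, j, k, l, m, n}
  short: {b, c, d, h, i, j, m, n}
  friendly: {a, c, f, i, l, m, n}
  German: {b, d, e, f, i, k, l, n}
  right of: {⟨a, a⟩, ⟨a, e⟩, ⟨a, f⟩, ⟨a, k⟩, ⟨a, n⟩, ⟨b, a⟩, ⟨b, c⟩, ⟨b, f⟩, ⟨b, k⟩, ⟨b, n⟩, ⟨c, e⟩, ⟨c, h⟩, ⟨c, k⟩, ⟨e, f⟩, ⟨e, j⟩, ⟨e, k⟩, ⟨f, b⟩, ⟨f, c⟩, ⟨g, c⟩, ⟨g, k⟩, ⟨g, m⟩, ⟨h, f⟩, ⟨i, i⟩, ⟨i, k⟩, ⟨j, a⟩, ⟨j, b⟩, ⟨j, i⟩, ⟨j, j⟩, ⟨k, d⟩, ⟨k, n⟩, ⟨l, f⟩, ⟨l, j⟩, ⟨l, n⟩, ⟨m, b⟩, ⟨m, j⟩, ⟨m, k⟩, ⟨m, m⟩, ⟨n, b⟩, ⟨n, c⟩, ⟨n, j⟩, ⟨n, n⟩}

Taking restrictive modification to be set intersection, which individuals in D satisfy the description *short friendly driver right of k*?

⟦right of k⟧ = {x : ⟨x, k⟩ ∈ ⟦right of⟧} = {a, b, c, e, g, i, m}
⟦driver⟧ = {a, b, c, f, g, h, i, j, k, l, m, n}
… ∩ ⟦right of k⟧ = {a, b, c, f, g, h, i, j, k, l, m, n} ∩ {a, b, c, e, g, i, m} = {a, b, c, g, i, m}
… ∩ ⟦short⟧ = {a, b, c, g, i, m} ∩ {b, c, d, h, i, j, m, n} = {b, c, i, m}
… ∩ ⟦friendly⟧ = {b, c, i, m} ∩ {a, c, f, i, l, m, n} = {c, i, m}
So ⟦short friendly driver right of k⟧ = {c, i, m}.

{c, i, m}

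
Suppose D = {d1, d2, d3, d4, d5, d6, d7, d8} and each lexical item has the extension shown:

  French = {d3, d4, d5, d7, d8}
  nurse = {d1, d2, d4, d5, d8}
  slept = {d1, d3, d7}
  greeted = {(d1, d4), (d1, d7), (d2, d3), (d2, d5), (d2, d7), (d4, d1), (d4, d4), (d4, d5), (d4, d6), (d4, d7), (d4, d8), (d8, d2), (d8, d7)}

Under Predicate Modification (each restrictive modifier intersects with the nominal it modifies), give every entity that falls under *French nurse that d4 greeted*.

{d4, d5, d8}

⟦that d4 greeted⟧ = {x : ⟨d4, x⟩ ∈ ⟦greeted⟧} = {d1, d4, d5, d6, d7, d8}
⟦nurse⟧ = {d1, d2, d4, d5, d8}
… ∩ ⟦that d4 greeted⟧ = {d1, d2, d4, d5, d8} ∩ {d1, d4, d5, d6, d7, d8} = {d1, d4, d5, d8}
… ∩ ⟦French⟧ = {d1, d4, d5, d8} ∩ {d3, d4, d5, d7, d8} = {d4, d5, d8}
So ⟦French nurse that d4 greeted⟧ = {d4, d5, d8}.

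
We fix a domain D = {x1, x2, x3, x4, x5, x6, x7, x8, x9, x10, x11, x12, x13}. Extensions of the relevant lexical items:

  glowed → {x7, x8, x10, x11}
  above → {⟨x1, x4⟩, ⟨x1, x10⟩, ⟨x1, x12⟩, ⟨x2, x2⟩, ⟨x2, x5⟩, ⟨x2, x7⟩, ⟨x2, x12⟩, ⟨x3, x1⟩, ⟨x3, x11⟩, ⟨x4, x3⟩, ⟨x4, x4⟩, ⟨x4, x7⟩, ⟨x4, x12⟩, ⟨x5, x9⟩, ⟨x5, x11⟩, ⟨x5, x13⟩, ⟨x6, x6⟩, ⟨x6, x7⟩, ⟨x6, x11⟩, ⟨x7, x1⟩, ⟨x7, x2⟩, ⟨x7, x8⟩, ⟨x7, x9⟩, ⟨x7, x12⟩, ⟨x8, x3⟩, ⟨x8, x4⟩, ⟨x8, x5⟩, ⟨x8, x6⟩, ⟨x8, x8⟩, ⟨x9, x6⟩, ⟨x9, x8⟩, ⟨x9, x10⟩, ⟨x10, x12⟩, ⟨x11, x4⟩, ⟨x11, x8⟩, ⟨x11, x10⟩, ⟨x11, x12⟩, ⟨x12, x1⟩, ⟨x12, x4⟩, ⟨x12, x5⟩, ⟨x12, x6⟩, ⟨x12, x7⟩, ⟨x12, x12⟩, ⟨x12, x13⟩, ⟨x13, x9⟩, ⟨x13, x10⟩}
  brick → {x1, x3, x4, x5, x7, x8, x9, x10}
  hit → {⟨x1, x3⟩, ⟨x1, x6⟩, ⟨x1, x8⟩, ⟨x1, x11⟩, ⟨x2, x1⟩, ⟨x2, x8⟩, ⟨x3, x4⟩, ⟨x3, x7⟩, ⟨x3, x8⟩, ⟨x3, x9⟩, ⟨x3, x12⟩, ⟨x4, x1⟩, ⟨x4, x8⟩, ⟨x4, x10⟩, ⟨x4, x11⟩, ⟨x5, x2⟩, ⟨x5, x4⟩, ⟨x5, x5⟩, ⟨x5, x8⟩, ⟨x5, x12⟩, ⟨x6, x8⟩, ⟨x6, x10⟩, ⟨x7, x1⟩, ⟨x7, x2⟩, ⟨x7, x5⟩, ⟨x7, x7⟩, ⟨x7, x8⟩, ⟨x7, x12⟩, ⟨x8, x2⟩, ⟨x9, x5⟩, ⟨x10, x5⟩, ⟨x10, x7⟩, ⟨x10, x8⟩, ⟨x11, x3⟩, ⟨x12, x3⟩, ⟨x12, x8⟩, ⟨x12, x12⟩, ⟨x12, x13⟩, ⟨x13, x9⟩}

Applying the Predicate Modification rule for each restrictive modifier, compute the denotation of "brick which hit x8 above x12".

⟦which hit x8⟧ = {x : ⟨x, x8⟩ ∈ ⟦hit⟧} = {x1, x2, x3, x4, x5, x6, x7, x10, x12}
⟦above x12⟧ = {x : ⟨x, x12⟩ ∈ ⟦above⟧} = {x1, x2, x4, x7, x10, x11, x12}
⟦brick⟧ = {x1, x3, x4, x5, x7, x8, x9, x10}
… ∩ ⟦which hit x8⟧ = {x1, x3, x4, x5, x7, x8, x9, x10} ∩ {x1, x2, x3, x4, x5, x6, x7, x10, x12} = {x1, x3, x4, x5, x7, x10}
… ∩ ⟦above x12⟧ = {x1, x3, x4, x5, x7, x10} ∩ {x1, x2, x4, x7, x10, x11, x12} = {x1, x4, x7, x10}
So ⟦brick which hit x8 above x12⟧ = {x1, x4, x7, x10}.

{x1, x4, x7, x10}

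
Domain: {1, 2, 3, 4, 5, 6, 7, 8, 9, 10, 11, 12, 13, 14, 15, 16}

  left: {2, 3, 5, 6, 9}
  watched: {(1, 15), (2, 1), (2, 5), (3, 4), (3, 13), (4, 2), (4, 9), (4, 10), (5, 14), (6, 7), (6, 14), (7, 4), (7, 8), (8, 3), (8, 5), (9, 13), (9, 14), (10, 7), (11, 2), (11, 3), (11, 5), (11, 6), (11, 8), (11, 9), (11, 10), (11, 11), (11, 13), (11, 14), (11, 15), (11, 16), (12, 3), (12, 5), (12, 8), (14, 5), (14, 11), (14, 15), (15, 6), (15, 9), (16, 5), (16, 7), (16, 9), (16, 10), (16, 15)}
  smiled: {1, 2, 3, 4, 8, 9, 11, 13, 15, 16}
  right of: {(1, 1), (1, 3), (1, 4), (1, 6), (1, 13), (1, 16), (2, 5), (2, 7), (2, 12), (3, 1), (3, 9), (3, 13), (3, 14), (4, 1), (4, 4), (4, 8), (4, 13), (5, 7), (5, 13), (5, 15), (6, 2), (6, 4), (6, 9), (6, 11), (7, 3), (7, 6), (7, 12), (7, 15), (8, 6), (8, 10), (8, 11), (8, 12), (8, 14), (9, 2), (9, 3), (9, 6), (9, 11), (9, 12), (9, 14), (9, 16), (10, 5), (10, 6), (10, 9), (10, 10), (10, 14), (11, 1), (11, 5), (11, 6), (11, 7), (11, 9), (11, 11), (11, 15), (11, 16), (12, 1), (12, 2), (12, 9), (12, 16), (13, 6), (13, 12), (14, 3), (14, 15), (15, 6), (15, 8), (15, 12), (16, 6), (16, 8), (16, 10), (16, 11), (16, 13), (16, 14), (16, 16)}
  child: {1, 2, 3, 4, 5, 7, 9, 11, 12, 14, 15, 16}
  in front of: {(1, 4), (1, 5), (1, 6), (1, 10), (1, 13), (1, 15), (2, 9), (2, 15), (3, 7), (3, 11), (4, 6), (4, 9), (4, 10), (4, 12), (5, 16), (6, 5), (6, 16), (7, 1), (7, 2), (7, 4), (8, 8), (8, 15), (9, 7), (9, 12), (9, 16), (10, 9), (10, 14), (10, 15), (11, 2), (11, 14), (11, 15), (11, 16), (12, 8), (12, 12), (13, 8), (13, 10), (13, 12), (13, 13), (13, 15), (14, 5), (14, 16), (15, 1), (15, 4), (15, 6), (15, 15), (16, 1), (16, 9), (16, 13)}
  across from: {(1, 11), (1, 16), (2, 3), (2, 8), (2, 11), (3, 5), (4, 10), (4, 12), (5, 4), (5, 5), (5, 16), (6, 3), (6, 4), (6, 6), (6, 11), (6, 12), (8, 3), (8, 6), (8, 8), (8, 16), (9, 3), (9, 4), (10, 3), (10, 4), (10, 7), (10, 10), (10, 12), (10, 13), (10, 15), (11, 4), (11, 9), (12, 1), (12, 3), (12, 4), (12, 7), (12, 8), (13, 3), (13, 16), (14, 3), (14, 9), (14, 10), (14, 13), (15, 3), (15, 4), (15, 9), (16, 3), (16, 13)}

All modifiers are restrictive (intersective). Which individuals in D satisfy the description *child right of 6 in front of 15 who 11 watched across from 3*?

{15}

⟦right of 6⟧ = {x : ⟨x, 6⟩ ∈ ⟦right of⟧} = {1, 7, 8, 9, 10, 11, 13, 15, 16}
⟦in front of 15⟧ = {x : ⟨x, 15⟩ ∈ ⟦in front of⟧} = {1, 2, 8, 10, 11, 13, 15}
⟦who 11 watched⟧ = {x : ⟨11, x⟩ ∈ ⟦watched⟧} = {2, 3, 5, 6, 8, 9, 10, 11, 13, 14, 15, 16}
⟦across from 3⟧ = {x : ⟨x, 3⟩ ∈ ⟦across from⟧} = {2, 6, 8, 9, 10, 12, 13, 14, 15, 16}
⟦child⟧ = {1, 2, 3, 4, 5, 7, 9, 11, 12, 14, 15, 16}
… ∩ ⟦right of 6⟧ = {1, 2, 3, 4, 5, 7, 9, 11, 12, 14, 15, 16} ∩ {1, 7, 8, 9, 10, 11, 13, 15, 16} = {1, 7, 9, 11, 15, 16}
… ∩ ⟦in front of 15⟧ = {1, 7, 9, 11, 15, 16} ∩ {1, 2, 8, 10, 11, 13, 15} = {1, 11, 15}
… ∩ ⟦who 11 watched⟧ = {1, 11, 15} ∩ {2, 3, 5, 6, 8, 9, 10, 11, 13, 14, 15, 16} = {11, 15}
… ∩ ⟦across from 3⟧ = {11, 15} ∩ {2, 6, 8, 9, 10, 12, 13, 14, 15, 16} = {15}
So ⟦child right of 6 in front of 15 who 11 watched across from 3⟧ = {15}.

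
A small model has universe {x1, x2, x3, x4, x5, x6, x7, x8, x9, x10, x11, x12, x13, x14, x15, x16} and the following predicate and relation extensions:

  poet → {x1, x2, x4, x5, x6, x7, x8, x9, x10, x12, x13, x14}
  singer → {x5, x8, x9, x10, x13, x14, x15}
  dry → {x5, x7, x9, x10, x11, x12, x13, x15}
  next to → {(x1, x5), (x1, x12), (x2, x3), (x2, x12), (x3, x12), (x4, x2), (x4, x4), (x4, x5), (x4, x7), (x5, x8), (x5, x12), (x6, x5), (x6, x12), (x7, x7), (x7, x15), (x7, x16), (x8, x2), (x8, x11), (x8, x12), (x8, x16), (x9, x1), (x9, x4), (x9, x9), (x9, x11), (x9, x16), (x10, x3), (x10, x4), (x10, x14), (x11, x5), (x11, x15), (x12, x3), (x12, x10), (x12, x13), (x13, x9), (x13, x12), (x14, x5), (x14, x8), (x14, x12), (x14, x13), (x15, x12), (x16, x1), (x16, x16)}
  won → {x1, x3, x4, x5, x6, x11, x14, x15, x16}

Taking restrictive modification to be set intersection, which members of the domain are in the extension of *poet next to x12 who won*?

⟦next to x12⟧ = {x : ⟨x, x12⟩ ∈ ⟦next to⟧} = {x1, x2, x3, x5, x6, x8, x13, x14, x15}
⟦who won⟧ = ⟦won⟧ = {x1, x3, x4, x5, x6, x11, x14, x15, x16}
⟦poet⟧ = {x1, x2, x4, x5, x6, x7, x8, x9, x10, x12, x13, x14}
… ∩ ⟦next to x12⟧ = {x1, x2, x4, x5, x6, x7, x8, x9, x10, x12, x13, x14} ∩ {x1, x2, x3, x5, x6, x8, x13, x14, x15} = {x1, x2, x5, x6, x8, x13, x14}
… ∩ ⟦who won⟧ = {x1, x2, x5, x6, x8, x13, x14} ∩ {x1, x3, x4, x5, x6, x11, x14, x15, x16} = {x1, x5, x6, x14}
So ⟦poet next to x12 who won⟧ = {x1, x5, x6, x14}.

{x1, x5, x6, x14}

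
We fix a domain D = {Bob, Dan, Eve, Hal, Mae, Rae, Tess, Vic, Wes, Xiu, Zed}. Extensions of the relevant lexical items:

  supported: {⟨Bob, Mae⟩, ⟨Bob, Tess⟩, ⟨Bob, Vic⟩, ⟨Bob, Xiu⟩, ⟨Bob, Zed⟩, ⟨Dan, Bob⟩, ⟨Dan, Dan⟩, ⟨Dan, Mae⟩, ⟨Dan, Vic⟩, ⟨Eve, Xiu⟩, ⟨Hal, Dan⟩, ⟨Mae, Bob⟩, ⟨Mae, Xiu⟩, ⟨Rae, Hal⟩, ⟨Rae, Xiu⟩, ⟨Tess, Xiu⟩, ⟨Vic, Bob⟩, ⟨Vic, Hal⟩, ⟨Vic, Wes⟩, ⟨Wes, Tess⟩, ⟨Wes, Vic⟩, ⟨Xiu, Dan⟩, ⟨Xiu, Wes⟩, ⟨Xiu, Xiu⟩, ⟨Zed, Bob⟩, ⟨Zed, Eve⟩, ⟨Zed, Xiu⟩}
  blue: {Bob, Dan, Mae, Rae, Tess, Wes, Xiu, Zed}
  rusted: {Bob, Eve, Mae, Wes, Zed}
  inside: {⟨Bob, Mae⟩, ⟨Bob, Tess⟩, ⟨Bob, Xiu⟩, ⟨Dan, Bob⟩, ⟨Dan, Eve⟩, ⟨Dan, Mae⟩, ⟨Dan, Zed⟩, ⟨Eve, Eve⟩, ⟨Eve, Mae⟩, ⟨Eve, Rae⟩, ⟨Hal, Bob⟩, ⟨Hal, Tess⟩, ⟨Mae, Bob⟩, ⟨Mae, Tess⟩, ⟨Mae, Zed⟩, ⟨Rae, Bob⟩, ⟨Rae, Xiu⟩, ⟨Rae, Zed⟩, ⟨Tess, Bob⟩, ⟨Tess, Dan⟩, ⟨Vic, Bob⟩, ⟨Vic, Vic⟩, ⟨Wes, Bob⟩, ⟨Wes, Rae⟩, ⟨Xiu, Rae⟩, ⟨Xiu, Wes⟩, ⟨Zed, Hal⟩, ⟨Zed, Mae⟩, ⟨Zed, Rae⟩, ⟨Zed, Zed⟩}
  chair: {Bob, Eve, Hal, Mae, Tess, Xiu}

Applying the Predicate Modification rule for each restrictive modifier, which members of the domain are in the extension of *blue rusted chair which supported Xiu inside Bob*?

{Mae}

⟦which supported Xiu⟧ = {x : ⟨x, Xiu⟩ ∈ ⟦supported⟧} = {Bob, Eve, Mae, Rae, Tess, Xiu, Zed}
⟦inside Bob⟧ = {x : ⟨x, Bob⟩ ∈ ⟦inside⟧} = {Dan, Hal, Mae, Rae, Tess, Vic, Wes}
⟦chair⟧ = {Bob, Eve, Hal, Mae, Tess, Xiu}
… ∩ ⟦which supported Xiu⟧ = {Bob, Eve, Hal, Mae, Tess, Xiu} ∩ {Bob, Eve, Mae, Rae, Tess, Xiu, Zed} = {Bob, Eve, Mae, Tess, Xiu}
… ∩ ⟦inside Bob⟧ = {Bob, Eve, Mae, Tess, Xiu} ∩ {Dan, Hal, Mae, Rae, Tess, Vic, Wes} = {Mae, Tess}
… ∩ ⟦blue⟧ = {Mae, Tess} ∩ {Bob, Dan, Mae, Rae, Tess, Wes, Xiu, Zed} = {Mae, Tess}
… ∩ ⟦rusted⟧ = {Mae, Tess} ∩ {Bob, Eve, Mae, Wes, Zed} = {Mae}
So ⟦blue rusted chair which supported Xiu inside Bob⟧ = {Mae}.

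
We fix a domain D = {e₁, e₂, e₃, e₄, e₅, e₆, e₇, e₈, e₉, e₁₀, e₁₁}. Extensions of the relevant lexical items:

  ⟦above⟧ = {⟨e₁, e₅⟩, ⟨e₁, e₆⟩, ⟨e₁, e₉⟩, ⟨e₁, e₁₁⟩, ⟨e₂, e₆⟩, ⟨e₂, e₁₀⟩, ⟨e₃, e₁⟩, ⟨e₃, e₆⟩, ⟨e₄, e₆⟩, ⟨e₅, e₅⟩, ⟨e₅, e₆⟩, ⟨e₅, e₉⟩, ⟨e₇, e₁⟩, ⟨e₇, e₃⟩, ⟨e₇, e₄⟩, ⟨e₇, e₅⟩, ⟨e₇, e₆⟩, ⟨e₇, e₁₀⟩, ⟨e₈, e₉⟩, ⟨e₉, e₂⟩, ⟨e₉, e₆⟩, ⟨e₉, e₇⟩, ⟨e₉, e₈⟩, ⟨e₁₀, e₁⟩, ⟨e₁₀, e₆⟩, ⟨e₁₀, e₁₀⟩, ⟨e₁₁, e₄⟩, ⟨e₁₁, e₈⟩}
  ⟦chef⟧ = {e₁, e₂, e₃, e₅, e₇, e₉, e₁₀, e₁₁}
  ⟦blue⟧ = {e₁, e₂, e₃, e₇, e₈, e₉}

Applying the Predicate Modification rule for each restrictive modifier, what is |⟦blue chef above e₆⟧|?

⟦above e₆⟧ = {x : ⟨x, e₆⟩ ∈ ⟦above⟧} = {e₁, e₂, e₃, e₄, e₅, e₇, e₉, e₁₀}
⟦chef⟧ = {e₁, e₂, e₃, e₅, e₇, e₉, e₁₀, e₁₁}
… ∩ ⟦above e₆⟧ = {e₁, e₂, e₃, e₅, e₇, e₉, e₁₀, e₁₁} ∩ {e₁, e₂, e₃, e₄, e₅, e₇, e₉, e₁₀} = {e₁, e₂, e₃, e₅, e₇, e₉, e₁₀}
… ∩ ⟦blue⟧ = {e₁, e₂, e₃, e₅, e₇, e₉, e₁₀} ∩ {e₁, e₂, e₃, e₇, e₈, e₉} = {e₁, e₂, e₃, e₇, e₉}
⟦blue chef above e₆⟧ = {e₁, e₂, e₃, e₇, e₉}, so the cardinality is 5.

5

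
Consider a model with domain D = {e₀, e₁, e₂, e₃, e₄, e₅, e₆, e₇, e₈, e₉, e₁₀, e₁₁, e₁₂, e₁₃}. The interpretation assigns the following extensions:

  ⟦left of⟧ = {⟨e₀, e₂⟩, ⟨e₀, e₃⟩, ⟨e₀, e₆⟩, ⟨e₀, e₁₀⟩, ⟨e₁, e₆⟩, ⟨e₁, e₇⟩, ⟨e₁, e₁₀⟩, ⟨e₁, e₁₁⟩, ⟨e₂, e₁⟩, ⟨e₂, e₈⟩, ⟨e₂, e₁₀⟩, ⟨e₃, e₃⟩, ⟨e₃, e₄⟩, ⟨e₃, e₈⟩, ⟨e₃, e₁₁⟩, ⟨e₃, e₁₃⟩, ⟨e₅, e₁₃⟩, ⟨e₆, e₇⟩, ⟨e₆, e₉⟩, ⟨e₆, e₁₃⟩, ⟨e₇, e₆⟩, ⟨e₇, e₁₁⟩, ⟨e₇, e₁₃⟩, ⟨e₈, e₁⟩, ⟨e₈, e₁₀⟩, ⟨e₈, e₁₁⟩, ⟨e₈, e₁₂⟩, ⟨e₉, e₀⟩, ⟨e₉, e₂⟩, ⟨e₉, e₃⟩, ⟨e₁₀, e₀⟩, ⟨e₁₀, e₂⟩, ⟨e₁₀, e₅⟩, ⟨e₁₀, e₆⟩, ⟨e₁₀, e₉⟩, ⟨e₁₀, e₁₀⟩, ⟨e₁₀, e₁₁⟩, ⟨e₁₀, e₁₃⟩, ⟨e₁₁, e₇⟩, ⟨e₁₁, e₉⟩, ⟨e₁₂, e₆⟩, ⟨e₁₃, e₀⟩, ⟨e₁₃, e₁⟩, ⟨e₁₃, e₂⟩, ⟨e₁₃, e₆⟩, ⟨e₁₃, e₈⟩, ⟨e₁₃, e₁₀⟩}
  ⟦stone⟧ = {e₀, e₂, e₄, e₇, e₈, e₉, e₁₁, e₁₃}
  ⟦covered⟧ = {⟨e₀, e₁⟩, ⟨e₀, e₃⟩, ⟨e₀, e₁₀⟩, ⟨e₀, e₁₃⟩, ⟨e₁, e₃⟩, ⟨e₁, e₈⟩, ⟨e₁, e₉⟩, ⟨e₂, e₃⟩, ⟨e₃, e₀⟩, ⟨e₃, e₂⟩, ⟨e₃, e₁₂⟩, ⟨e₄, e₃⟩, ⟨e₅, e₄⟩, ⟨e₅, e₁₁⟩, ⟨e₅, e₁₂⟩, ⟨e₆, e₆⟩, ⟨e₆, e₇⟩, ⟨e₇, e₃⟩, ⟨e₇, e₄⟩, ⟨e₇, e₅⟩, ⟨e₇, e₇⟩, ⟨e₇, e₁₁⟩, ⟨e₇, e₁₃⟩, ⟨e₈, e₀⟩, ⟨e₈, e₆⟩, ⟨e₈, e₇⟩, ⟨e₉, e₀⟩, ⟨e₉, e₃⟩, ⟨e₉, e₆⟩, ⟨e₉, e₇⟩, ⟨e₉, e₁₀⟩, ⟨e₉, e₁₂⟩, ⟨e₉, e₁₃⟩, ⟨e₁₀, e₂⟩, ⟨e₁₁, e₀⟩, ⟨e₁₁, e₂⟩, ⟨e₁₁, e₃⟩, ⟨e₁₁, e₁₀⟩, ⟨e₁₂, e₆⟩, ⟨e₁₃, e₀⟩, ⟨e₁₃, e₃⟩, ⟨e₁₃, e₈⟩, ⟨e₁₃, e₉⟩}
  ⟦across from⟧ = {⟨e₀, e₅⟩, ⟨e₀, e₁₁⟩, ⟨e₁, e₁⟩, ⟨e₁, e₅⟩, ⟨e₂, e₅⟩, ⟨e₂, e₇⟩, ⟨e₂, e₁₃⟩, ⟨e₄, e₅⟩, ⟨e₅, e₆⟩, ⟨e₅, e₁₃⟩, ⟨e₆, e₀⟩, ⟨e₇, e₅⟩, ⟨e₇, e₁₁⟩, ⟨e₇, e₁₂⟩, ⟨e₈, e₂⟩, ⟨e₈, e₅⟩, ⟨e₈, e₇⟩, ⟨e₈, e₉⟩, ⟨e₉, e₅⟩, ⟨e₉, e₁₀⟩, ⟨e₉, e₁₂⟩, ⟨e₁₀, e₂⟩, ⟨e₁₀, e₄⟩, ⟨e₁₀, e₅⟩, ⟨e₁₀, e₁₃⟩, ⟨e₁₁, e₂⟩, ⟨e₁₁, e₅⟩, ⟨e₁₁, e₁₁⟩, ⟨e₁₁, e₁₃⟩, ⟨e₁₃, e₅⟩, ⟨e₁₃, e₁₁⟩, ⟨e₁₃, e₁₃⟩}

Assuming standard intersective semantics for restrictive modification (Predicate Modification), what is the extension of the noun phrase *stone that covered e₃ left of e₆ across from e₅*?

{e₀, e₇, e₁₃}

⟦that covered e₃⟧ = {x : ⟨x, e₃⟩ ∈ ⟦covered⟧} = {e₀, e₁, e₂, e₄, e₇, e₉, e₁₁, e₁₃}
⟦left of e₆⟧ = {x : ⟨x, e₆⟩ ∈ ⟦left of⟧} = {e₀, e₁, e₇, e₁₀, e₁₂, e₁₃}
⟦across from e₅⟧ = {x : ⟨x, e₅⟩ ∈ ⟦across from⟧} = {e₀, e₁, e₂, e₄, e₇, e₈, e₉, e₁₀, e₁₁, e₁₃}
⟦stone⟧ = {e₀, e₂, e₄, e₇, e₈, e₉, e₁₁, e₁₃}
… ∩ ⟦that covered e₃⟧ = {e₀, e₂, e₄, e₇, e₈, e₉, e₁₁, e₁₃} ∩ {e₀, e₁, e₂, e₄, e₇, e₉, e₁₁, e₁₃} = {e₀, e₂, e₄, e₇, e₉, e₁₁, e₁₃}
… ∩ ⟦left of e₆⟧ = {e₀, e₂, e₄, e₇, e₉, e₁₁, e₁₃} ∩ {e₀, e₁, e₇, e₁₀, e₁₂, e₁₃} = {e₀, e₇, e₁₃}
… ∩ ⟦across from e₅⟧ = {e₀, e₇, e₁₃} ∩ {e₀, e₁, e₂, e₄, e₇, e₈, e₉, e₁₀, e₁₁, e₁₃} = {e₀, e₇, e₁₃}
So ⟦stone that covered e₃ left of e₆ across from e₅⟧ = {e₀, e₇, e₁₃}.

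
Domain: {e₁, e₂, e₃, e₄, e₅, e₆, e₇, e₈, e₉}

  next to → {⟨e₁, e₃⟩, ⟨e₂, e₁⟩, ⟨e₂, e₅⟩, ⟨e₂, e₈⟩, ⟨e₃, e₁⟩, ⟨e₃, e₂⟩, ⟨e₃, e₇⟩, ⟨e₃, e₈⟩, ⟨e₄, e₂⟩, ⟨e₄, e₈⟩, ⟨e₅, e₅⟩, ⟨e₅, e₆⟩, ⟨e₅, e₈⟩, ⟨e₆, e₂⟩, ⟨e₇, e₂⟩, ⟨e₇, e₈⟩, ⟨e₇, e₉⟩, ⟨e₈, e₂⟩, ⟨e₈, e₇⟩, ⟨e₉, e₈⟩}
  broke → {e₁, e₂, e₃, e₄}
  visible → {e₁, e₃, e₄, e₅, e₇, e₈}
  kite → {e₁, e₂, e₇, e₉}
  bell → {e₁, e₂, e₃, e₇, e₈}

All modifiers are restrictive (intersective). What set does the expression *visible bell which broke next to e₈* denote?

⟦which broke⟧ = ⟦broke⟧ = {e₁, e₂, e₃, e₄}
⟦next to e₈⟧ = {x : ⟨x, e₈⟩ ∈ ⟦next to⟧} = {e₂, e₃, e₄, e₅, e₇, e₉}
⟦bell⟧ = {e₁, e₂, e₃, e₇, e₈}
… ∩ ⟦which broke⟧ = {e₁, e₂, e₃, e₇, e₈} ∩ {e₁, e₂, e₃, e₄} = {e₁, e₂, e₃}
… ∩ ⟦next to e₈⟧ = {e₁, e₂, e₃} ∩ {e₂, e₃, e₄, e₅, e₇, e₉} = {e₂, e₃}
… ∩ ⟦visible⟧ = {e₂, e₃} ∩ {e₁, e₃, e₄, e₅, e₇, e₈} = {e₃}
So ⟦visible bell which broke next to e₈⟧ = {e₃}.

{e₃}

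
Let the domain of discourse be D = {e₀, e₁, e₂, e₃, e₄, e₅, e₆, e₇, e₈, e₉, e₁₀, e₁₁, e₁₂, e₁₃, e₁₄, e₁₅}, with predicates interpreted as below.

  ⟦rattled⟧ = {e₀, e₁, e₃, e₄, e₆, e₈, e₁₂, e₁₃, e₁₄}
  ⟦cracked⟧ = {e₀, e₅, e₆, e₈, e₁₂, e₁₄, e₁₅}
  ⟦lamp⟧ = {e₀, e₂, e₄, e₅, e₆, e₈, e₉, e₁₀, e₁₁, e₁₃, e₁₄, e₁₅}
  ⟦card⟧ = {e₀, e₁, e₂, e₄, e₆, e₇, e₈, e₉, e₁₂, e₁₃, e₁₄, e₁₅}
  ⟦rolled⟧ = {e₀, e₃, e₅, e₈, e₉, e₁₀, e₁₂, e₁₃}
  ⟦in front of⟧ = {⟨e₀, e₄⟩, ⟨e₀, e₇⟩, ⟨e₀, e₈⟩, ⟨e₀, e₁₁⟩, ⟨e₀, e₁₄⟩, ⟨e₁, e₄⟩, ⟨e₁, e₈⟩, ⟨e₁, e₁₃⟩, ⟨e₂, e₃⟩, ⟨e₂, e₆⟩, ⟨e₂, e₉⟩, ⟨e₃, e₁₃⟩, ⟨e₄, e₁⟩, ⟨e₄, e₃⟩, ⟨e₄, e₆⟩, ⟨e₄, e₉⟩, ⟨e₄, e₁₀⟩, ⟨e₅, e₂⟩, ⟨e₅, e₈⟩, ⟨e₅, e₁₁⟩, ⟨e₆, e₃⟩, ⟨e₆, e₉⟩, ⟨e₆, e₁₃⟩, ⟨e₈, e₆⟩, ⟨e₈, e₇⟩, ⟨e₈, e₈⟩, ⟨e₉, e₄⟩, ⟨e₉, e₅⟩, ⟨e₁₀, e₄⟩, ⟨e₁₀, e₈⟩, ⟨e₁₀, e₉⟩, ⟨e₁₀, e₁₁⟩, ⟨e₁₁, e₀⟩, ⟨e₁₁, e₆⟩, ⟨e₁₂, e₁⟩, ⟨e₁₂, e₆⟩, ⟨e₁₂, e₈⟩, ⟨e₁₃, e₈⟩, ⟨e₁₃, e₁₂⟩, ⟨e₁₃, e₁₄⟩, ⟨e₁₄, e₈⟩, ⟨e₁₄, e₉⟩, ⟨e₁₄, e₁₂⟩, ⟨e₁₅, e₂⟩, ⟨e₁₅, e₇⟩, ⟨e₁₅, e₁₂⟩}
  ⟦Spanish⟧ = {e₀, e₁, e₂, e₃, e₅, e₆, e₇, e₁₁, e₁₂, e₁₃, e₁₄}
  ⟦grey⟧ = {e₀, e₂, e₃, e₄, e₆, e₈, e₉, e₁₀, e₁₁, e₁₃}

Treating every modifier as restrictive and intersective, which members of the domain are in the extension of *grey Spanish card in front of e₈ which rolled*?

{e₀, e₁₃}

⟦in front of e₈⟧ = {x : ⟨x, e₈⟩ ∈ ⟦in front of⟧} = {e₀, e₁, e₅, e₈, e₁₀, e₁₂, e₁₃, e₁₄}
⟦which rolled⟧ = ⟦rolled⟧ = {e₀, e₃, e₅, e₈, e₉, e₁₀, e₁₂, e₁₃}
⟦card⟧ = {e₀, e₁, e₂, e₄, e₆, e₇, e₈, e₉, e₁₂, e₁₃, e₁₄, e₁₅}
… ∩ ⟦in front of e₈⟧ = {e₀, e₁, e₂, e₄, e₆, e₇, e₈, e₉, e₁₂, e₁₃, e₁₄, e₁₅} ∩ {e₀, e₁, e₅, e₈, e₁₀, e₁₂, e₁₃, e₁₄} = {e₀, e₁, e₈, e₁₂, e₁₃, e₁₄}
… ∩ ⟦which rolled⟧ = {e₀, e₁, e₈, e₁₂, e₁₃, e₁₄} ∩ {e₀, e₃, e₅, e₈, e₉, e₁₀, e₁₂, e₁₃} = {e₀, e₈, e₁₂, e₁₃}
… ∩ ⟦grey⟧ = {e₀, e₈, e₁₂, e₁₃} ∩ {e₀, e₂, e₃, e₄, e₆, e₈, e₉, e₁₀, e₁₁, e₁₃} = {e₀, e₈, e₁₃}
… ∩ ⟦Spanish⟧ = {e₀, e₈, e₁₃} ∩ {e₀, e₁, e₂, e₃, e₅, e₆, e₇, e₁₁, e₁₂, e₁₃, e₁₄} = {e₀, e₁₃}
So ⟦grey Spanish card in front of e₈ which rolled⟧ = {e₀, e₁₃}.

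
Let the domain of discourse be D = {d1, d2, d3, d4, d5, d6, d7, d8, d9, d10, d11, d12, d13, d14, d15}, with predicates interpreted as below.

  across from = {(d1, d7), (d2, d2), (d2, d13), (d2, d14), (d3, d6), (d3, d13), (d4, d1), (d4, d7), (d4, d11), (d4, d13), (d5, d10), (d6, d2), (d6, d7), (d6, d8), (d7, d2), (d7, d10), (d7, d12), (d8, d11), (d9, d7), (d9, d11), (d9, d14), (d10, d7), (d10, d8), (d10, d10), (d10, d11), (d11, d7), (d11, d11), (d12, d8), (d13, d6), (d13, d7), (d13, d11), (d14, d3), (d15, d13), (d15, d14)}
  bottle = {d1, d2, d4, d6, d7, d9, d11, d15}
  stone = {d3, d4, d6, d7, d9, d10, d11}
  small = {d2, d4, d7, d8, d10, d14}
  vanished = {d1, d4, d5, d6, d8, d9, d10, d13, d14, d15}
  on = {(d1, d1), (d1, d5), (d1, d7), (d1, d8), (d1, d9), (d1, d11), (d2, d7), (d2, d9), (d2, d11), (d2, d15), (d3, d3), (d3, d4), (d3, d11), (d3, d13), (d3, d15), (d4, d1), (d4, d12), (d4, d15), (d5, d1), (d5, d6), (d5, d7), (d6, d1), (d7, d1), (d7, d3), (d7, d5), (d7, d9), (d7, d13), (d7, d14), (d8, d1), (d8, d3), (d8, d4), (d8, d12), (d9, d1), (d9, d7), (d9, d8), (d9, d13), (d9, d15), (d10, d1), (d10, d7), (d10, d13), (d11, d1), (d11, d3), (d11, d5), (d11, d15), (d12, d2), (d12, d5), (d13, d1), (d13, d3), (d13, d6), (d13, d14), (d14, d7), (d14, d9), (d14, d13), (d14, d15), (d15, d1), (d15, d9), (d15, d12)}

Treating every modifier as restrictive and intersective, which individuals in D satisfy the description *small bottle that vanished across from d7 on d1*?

⟦that vanished⟧ = ⟦vanished⟧ = {d1, d4, d5, d6, d8, d9, d10, d13, d14, d15}
⟦across from d7⟧ = {x : ⟨x, d7⟩ ∈ ⟦across from⟧} = {d1, d4, d6, d9, d10, d11, d13}
⟦on d1⟧ = {x : ⟨x, d1⟩ ∈ ⟦on⟧} = {d1, d4, d5, d6, d7, d8, d9, d10, d11, d13, d15}
⟦bottle⟧ = {d1, d2, d4, d6, d7, d9, d11, d15}
… ∩ ⟦that vanished⟧ = {d1, d2, d4, d6, d7, d9, d11, d15} ∩ {d1, d4, d5, d6, d8, d9, d10, d13, d14, d15} = {d1, d4, d6, d9, d15}
… ∩ ⟦across from d7⟧ = {d1, d4, d6, d9, d15} ∩ {d1, d4, d6, d9, d10, d11, d13} = {d1, d4, d6, d9}
… ∩ ⟦on d1⟧ = {d1, d4, d6, d9} ∩ {d1, d4, d5, d6, d7, d8, d9, d10, d11, d13, d15} = {d1, d4, d6, d9}
… ∩ ⟦small⟧ = {d1, d4, d6, d9} ∩ {d2, d4, d7, d8, d10, d14} = {d4}
So ⟦small bottle that vanished across from d7 on d1⟧ = {d4}.

{d4}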